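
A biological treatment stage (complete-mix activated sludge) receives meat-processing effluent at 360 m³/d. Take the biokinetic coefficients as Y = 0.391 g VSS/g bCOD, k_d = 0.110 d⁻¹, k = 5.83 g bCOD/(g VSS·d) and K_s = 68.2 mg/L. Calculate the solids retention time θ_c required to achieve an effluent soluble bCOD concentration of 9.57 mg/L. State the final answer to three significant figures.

At the target effluent, Y k S/(K_s+S) = 0.391×5.83×9.57/77.77 = 0.2805 d⁻¹.
1/θ_c = 0.2805 − 0.110 = 0.1705 d⁻¹, so θ_c = 5.865 d.

θ_c ≈ 5.86 d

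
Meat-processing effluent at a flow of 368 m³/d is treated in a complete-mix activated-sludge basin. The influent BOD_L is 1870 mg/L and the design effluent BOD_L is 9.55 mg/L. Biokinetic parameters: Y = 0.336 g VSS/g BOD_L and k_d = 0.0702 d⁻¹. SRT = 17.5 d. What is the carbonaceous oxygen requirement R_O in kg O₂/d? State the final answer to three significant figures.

The observed yield is Y_obs = Y/(1 + k_d·θ_c) = 0.336 / (1 + 0.0702 × 17.5) = 0.336 / 2.228 = 0.1508 g VSS per g BOD_L removed.
Substrate removed = Q·(S₀ − S) = 368 m³/d × (1870 − 9.55) g/m³ = 6.85×10^5 g/d = 684.6 kg/d.
Net sludge production P_X = 0.1508 × 684.6 = 103.2 kg VSS/d.
R_O = Q·(S₀ − S) − 1.42·P_X = 684.6 − 1.42 × 103.2 = 538.1 kg O₂/d.

R_O ≈ 538 kg O₂/d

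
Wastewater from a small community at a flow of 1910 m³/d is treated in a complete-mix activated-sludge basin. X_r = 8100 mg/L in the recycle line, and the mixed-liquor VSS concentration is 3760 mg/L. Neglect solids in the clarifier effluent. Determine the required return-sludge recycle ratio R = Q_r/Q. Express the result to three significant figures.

R ≈ 0.866

Mass balance around the secondary clarifier (neglecting effluent solids): R = X / (X_r − X) = 3760 / (8100 − 3760) = 0.8664.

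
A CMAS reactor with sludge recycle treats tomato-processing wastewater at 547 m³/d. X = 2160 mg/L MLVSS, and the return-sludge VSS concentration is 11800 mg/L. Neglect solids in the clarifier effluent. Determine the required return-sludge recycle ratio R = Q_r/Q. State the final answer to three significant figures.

R ≈ 0.224

Solids balance on the clarifier gives (1+R)X = R·X_r, so R = X/(X_r − X) = 2160 / (11800 − 2160) = 0.2241.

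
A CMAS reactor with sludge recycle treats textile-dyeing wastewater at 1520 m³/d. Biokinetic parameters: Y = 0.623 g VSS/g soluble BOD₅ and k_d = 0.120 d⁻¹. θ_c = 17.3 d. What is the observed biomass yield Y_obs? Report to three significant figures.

The observed yield is Y_obs = Y/(1 + k_d·θ_c) = 0.623 / (1 + 0.120 × 17.3) = 0.623 / 3.076 = 0.2025 g VSS per g soluble BOD₅ removed.

Y_obs ≈ 0.203 g VSS/g soluble BOD₅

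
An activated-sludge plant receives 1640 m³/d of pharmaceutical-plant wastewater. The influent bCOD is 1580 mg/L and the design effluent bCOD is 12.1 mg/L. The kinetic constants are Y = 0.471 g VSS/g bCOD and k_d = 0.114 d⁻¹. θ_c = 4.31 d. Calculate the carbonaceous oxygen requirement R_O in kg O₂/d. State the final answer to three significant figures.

Correct the yield for decay: Y_obs = Y/(1 + k_d θ_c) = 0.471 / (1 + 0.114 × 4.31) = 0.471 / 1.491 = 0.3158.
ΔS = 1580 − 12.1 = 1568 mg/L, so the substrate removal rate is 1640 × 1568/1000 = 2571 kg bCOD/d.
Biomass synthesised: P_X = Y_obs × 2571 = 812.1 kg VSS/d.
Carbonaceous O₂ demand = substrate oxidised − cell-mass equivalent = 2571 − 1.42 × 812.1 = 1418 kg O₂/d.

R_O ≈ 1420 kg O₂/d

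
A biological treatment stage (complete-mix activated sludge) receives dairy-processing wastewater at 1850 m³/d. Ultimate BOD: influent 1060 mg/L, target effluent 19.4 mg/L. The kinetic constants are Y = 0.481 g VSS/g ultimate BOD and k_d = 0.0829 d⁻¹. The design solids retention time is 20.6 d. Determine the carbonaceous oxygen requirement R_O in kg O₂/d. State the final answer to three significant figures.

Correct the yield for decay: Y_obs = Y/(1 + k_d θ_c) = 0.481 / (1 + 0.0829 × 20.6) = 0.481 / 2.708 = 0.1776.
Substrate removed = Q·(S₀ − S) = 1850 m³/d × (1060 − 19.4) g/m³ = 1.93×10^6 g/d = 1925 kg/d.
Net sludge production P_X = 0.1776 × 1925 = 342.0 kg VSS/d.
R_O = Q·ΔS − 1.42 P_X = 1925 − 485.6 = 1440 kg O₂/d.

R_O ≈ 1440 kg O₂/d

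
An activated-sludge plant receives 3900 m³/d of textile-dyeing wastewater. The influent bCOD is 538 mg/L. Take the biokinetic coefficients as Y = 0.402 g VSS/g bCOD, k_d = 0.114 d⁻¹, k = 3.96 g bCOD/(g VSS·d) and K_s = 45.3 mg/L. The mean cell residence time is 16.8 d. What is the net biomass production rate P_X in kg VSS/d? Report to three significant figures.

Effluent substrate depends only on kinetics and SRT: S = K_s(1 + k_d θ_c) / [θ_c(Yk − k_d) − 1] = 45.3 × (1 + 0.114 × 16.8) / [16.8 × (0.402 × 3.96 − 0.114) − 1] = 132.1 / 23.83 = 5.542 mg/L.
The observed yield is Y_obs = Y/(1 + k_d·θ_c) = 0.402 / (1 + 0.114 × 16.8) = 0.402 / 2.915 = 0.1379 g VSS per g bCOD removed.
Substrate removed = Q·(S₀ − S) = 3900 m³/d × (538 − 5.54) g/m³ = 2.08×10^6 g/d = 2077 kg/d.
Biomass produced: P_X = Y_obs·Q·ΔS = 0.1379 × 2077 ≈ 286.4 kg VSS/d.

P_X ≈ 286 kg VSS/d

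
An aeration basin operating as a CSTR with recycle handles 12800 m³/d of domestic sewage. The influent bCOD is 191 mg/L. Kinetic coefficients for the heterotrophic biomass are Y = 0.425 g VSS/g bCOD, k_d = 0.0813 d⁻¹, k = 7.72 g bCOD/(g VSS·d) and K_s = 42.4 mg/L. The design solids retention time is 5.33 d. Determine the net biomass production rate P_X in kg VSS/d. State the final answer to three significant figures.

For a completely mixed reactor with recycle the Lawrence–McCarty relation gives S = K_s·(1 + k_d·θ_c) / [θ_c·(Y·k − k_d) − 1] = 42.4 × (1 + 0.0813 × 5.33) / [5.33 × (0.425 × 7.72 − 0.0813) − 1] = 60.77 / 16.05 = 3.785 mg/L.
Y_obs = Y / (1 + k_d θ_c) = 0.425 / (1 + 0.0813 × 5.33) = 0.425 / 1.433 = 0.2965.
Q·(S₀ − S) = 12800 × (191 − 3.79) × 10⁻³ = 2396 kg/d removed.
So the net sludge growth is P_X = 0.2965 × 2396 = 710.5 kg VSS/d.

P_X ≈ 711 kg VSS/d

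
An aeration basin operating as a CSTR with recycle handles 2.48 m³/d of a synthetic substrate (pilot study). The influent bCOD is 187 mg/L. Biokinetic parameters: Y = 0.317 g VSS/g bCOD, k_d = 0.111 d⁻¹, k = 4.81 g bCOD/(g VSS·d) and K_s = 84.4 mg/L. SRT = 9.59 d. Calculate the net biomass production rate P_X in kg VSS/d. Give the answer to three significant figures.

Effluent substrate depends only on kinetics and SRT: S = K_s(1 + k_d θ_c) / [θ_c(Yk − k_d) − 1] = 84.4 × (1 + 0.111 × 9.59) / [9.59 × (0.317 × 4.81 − 0.111) − 1] = 174.2 / 12.56 = 13.87 mg/L.
Y_obs = Y / (1 + k_d θ_c) = 0.317 / (1 + 0.111 × 9.59) = 0.317 / 2.064 = 0.1535.
Mass of bCOD removed per day: Q(S₀ − S) = 2.48 × 173.1 g/m³ = 0.4293 kg/d.
So the net sludge growth is P_X = 0.1535 × 0.4293 = 0.06592 kg VSS/d.

P_X ≈ 0.0659 kg VSS/d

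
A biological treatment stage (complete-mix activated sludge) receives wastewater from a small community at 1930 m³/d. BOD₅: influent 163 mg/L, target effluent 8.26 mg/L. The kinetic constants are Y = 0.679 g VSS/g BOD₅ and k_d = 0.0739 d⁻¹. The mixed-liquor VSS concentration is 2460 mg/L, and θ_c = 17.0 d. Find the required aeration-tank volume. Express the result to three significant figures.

V ≈ 621 m³

From the SRT design equation V = Y Q (S₀−S) θ_c / [X (1 + k_d θ_c)] = 0.679 × 1930 × (163 − 8.26) × 17.0 / [2460 × (1 + 0.0739 × 17.0)] = 3.45×10^6 / 5550 = 621.1 m³.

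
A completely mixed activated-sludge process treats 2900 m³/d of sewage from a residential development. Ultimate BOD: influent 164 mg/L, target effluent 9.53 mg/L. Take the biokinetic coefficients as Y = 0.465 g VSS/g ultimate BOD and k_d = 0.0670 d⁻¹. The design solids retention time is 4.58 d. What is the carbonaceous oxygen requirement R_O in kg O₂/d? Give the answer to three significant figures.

The observed yield is Y_obs = Y/(1 + k_d·θ_c) = 0.465 / (1 + 0.0670 × 4.58) = 0.465 / 1.307 = 0.3558 g VSS per g ultimate BOD removed.
ΔS = 164 − 9.53 = 154.5 mg/L, so the substrate removal rate is 2900 × 154.5/1000 = 448.0 kg ultimate BOD/d.
Biomass synthesised: P_X = Y_obs × 448.0 = 159.4 kg VSS/d.
Carbonaceous O₂ demand = substrate oxidised − cell-mass equivalent = 448.0 − 1.42 × 159.4 = 221.6 kg O₂/d.

R_O ≈ 222 kg O₂/d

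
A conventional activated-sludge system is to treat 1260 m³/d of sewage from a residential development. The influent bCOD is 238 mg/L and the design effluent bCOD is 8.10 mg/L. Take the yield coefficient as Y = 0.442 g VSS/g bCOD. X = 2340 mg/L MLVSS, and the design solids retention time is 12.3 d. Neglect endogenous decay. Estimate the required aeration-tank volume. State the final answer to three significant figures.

V ≈ 673 m³

With k_d = 0 the design equation reduces to V = Y Q (S₀−S) θ_c / X = 0.442 × 1260 × (238 − 8.10) × 12.3 / 2340 = 673.0 m³.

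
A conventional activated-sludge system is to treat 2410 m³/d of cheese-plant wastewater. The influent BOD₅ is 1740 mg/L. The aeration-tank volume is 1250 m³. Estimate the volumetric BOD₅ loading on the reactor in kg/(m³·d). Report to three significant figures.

Volumetric loading L_v = Q·S₀ / V = 2410 × 1740 g/m³ / 1250 m³ = 3355 g/(m³·d) = 3.355 kg BOD₅/(m³·d).

L_v ≈ 3.35 kg BOD₅/(m³·d)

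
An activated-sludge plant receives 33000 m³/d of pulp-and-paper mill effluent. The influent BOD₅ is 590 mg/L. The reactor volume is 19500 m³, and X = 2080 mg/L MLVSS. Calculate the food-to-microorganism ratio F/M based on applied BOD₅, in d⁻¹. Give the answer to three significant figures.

F/M ≈ 0.480 d⁻¹

F/M = Q·S₀ / (V·X) = 33000 × 590 / (19500 × 2080) = 0.4800 g BOD₅·(g VSS·d)⁻¹.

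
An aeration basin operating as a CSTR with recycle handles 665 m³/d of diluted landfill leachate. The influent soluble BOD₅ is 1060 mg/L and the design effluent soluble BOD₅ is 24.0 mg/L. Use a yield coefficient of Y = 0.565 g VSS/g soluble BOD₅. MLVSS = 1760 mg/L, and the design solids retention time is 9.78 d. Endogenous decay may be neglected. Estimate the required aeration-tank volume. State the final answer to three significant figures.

V ≈ 2160 m³

V·X = Y·Q·ΔS·θ_c gives V = 0.565 × 665 × (1060 − 24.0) × 9.78 / 1760 = 2163 m³.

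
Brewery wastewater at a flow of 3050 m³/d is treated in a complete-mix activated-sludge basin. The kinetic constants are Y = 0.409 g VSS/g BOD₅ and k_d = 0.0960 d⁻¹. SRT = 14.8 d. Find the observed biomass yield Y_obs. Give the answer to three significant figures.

Y_obs ≈ 0.169 g VSS/g BOD₅

Correct the yield for decay: Y_obs = Y/(1 + k_d θ_c) = 0.409 / (1 + 0.0960 × 14.8) = 0.409 / 2.421 = 0.1690.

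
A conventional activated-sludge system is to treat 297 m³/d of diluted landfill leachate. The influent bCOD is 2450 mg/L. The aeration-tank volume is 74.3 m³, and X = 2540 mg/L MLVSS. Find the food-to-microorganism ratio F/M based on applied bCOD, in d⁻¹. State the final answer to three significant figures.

F/M = Q·S₀ / (V·X) = 297 × 2450 / (74.30 × 2540) = 3.856 g bCOD·(g VSS·d)⁻¹.

F/M ≈ 3.86 d⁻¹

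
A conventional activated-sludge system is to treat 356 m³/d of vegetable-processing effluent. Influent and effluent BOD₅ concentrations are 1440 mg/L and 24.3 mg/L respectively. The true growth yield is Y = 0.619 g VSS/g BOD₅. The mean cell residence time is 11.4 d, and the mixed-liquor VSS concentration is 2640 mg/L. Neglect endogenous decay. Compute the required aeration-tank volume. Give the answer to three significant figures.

With k_d = 0 the design equation reduces to V = Y Q (S₀−S) θ_c / X = 0.619 × 356 × (1440 − 24.3) × 11.4 / 2640 = 1347 m³.

V ≈ 1350 m³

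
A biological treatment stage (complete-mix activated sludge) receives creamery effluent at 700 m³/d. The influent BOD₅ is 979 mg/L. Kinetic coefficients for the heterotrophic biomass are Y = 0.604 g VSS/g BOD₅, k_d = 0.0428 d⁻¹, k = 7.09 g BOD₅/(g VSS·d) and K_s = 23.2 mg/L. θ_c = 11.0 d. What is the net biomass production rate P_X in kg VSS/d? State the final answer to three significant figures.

For a completely mixed reactor with recycle the Lawrence–McCarty relation gives S = K_s·(1 + k_d·θ_c) / [θ_c·(Y·k − k_d) − 1] = 23.2 × (1 + 0.0428 × 11.0) / [11.0 × (0.604 × 7.09 − 0.0428) − 1] = 34.12 / 45.64 = 0.7477 mg/L.
Observed yield with endogenous decay: Y_obs = Y / (1 + k_d·θ_c) = 0.604 / (1 + 0.0428 × 11.0) = 0.604 / 1.471 = 0.4107 g VSS/g BOD₅.
Substrate removed = Q·(S₀ − S) = 700 m³/d × (979 − 0.748) g/m³ = 6.85×10^5 g/d = 684.8 kg/d.
So the net sludge growth is P_X = 0.4107 × 684.8 = 281.2 kg VSS/d.

P_X ≈ 281 kg VSS/d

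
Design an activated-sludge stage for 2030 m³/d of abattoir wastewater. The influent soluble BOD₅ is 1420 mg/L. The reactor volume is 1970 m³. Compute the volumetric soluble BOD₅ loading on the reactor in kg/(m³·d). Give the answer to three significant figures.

L_v ≈ 1.46 kg soluble BOD₅/(m³·d)

L_v = Q S₀ / V = 2030 × 1420 × 10⁻³ / 1970 = 1.463 kg/(m³·d).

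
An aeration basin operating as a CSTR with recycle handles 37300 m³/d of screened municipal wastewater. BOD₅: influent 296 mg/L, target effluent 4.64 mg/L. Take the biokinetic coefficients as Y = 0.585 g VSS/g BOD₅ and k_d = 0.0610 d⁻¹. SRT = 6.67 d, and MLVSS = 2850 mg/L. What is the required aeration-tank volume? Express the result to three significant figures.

From the SRT design equation V = Y Q (S₀−S) θ_c / [X (1 + k_d θ_c)] = 0.585 × 37300 × (296 − 4.64) × 6.67 / [2850 × (1 + 0.0610 × 6.67)] = 4.24×10^7 / 4010 = 10576 m³.

V ≈ 10600 m³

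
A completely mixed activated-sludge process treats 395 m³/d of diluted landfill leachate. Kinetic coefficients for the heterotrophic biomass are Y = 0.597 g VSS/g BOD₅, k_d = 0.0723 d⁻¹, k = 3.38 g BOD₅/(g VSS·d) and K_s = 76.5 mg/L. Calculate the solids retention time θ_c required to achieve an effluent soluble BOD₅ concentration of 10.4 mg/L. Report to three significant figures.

θ_c ≈ 5.91 d

At the target effluent, Y k S/(K_s+S) = 0.597×3.38×10.4/86.90 = 0.2415 d⁻¹.
Then 1/θ_c = μ − k_d = 0.2415 − 0.0723 = 0.1692 d⁻¹, giving θ_c = 5.910 d.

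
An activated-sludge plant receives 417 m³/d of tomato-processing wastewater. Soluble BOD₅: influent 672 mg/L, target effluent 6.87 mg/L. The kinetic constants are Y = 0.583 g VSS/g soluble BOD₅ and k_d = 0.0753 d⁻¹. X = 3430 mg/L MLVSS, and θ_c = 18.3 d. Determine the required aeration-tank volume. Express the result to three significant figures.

From the SRT design equation V = Y Q (S₀−S) θ_c / [X (1 + k_d θ_c)] = 0.583 × 417 × (672 − 6.87) × 18.3 / [3430 × (1 + 0.0753 × 18.3)] = 2.96×10^6 / 8157 = 362.8 m³.

V ≈ 363 m³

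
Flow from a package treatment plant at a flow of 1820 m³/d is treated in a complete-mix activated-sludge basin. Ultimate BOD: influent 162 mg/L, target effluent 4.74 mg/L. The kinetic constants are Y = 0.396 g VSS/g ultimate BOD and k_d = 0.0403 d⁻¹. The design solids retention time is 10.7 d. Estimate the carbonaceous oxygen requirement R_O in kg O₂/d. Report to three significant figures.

Correct the yield for decay: Y_obs = Y/(1 + k_d θ_c) = 0.396 / (1 + 0.0403 × 10.7) = 0.396 / 1.431 = 0.2767.
Mass of ultimate BOD removed per day: Q(S₀ − S) = 1820 × 157.3 g/m³ = 286.2 kg/d.
P_X = Y_obs·Q·(S₀ − S) = 0.2767 × 286.2 = 79.19 kg VSS/d.
Carbonaceous O₂ demand = substrate oxidised − cell-mass equivalent = 286.2 − 1.42 × 79.19 = 173.8 kg O₂/d.

R_O ≈ 174 kg O₂/d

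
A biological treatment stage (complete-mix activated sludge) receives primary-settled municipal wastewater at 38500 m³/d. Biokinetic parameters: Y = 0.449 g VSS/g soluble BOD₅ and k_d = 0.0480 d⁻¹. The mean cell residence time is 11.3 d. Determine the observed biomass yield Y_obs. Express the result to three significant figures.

Y_obs ≈ 0.291 g VSS/g soluble BOD₅

Correct the yield for decay: Y_obs = Y/(1 + k_d θ_c) = 0.449 / (1 + 0.0480 × 11.3) = 0.449 / 1.542 = 0.2911.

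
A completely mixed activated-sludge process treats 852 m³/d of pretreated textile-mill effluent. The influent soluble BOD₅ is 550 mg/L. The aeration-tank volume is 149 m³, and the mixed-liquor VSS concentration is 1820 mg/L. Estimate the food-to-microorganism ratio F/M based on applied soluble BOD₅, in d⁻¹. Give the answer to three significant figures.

F/M ≈ 1.73 d⁻¹

Food-to-microorganism ratio F/M = Q S₀ / (V X) = 852 × 550 / (149.0 × 1820) = 1.728 d⁻¹.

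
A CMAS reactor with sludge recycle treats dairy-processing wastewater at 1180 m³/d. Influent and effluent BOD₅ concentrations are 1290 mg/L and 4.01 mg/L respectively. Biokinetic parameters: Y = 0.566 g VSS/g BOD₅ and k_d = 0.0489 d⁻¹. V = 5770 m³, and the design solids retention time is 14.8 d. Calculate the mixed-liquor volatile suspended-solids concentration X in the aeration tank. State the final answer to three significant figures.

From V·X·(1 + k_d·θ_c) = Y·Q·(S₀ − S)·θ_c: X = 0.566 × 1180 × (1290 − 4.01) × 14.8 / [5770 × (1 + 0.0489 × 14.8)] = 1278 mg/L.

X ≈ 1280 mg/L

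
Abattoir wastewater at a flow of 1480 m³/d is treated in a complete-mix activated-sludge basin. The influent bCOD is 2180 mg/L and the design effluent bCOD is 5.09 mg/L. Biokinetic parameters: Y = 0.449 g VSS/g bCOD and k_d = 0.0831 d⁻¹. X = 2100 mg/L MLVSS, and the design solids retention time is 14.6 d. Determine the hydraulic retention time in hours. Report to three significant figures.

Rearranging the biomass balance for a CMAS with decay, V = Y·Q·ΔS·θ_c / [X·(1+k_d θ_c)] = 0.449 × 1480 × (2180 − 5.09) × 14.6 / [2100 × (1 + 0.0831 × 14.6)] = 2.11×10^7 / 4648 = 4540 m³.
HRT = V/Q = 4540 m³ / 1480 m³·d⁻¹ = 3.068 d × 24 = 73.62 h.

τ ≈ 73.6 h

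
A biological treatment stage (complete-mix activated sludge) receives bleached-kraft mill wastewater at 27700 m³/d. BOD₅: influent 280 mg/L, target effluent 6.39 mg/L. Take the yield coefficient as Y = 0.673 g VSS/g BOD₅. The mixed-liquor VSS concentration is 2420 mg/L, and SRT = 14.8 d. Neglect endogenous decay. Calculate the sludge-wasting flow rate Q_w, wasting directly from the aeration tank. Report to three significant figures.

With k_d = 0 the design equation reduces to V = Y Q (S₀−S) θ_c / X = 0.673 × 27700 × (280 − 6.39) × 14.8 / 2420 = 31194 m³.
Wasting from the aeration tank: Q_w = V / θ_c = 31194 / 14.8 = 2108 m³/d.

Q_w ≈ 2110 m³/d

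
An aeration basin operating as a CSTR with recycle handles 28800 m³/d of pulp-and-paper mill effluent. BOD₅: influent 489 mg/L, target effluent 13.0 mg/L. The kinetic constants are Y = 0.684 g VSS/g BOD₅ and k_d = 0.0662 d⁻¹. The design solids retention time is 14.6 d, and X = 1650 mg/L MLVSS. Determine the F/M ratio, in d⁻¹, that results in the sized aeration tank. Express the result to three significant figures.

Rearranging the biomass balance for a CMAS with decay, V = Y·Q·ΔS·θ_c / [X·(1+k_d θ_c)] = 0.684 × 28800 × (489 − 13.0) × 14.6 / [1650 × (1 + 0.0662 × 14.6)] = 1.37×10^8 / 3245 = 42192 m³.
Food-to-microorganism ratio F/M = Q S₀ / (V X) = 28800 × 489 / (42192 × 1650) = 0.2023 d⁻¹.

F/M ≈ 0.202 d⁻¹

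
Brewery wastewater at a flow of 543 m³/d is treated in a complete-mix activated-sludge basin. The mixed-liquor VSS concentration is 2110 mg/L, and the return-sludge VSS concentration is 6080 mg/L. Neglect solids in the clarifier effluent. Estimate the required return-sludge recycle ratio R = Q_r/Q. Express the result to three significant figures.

R = Q_r/Q = X/(X_r − X) = 2110 / (6080 − 2110) = 0.5315.

R ≈ 0.531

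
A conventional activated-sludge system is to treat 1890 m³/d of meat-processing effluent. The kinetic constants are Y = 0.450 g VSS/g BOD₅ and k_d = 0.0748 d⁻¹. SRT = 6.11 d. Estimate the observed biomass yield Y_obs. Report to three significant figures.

Observed yield with endogenous decay: Y_obs = Y / (1 + k_d·θ_c) = 0.450 / (1 + 0.0748 × 6.11) = 0.450 / 1.457 = 0.3088 g VSS/g BOD₅.

Y_obs ≈ 0.309 g VSS/g BOD₅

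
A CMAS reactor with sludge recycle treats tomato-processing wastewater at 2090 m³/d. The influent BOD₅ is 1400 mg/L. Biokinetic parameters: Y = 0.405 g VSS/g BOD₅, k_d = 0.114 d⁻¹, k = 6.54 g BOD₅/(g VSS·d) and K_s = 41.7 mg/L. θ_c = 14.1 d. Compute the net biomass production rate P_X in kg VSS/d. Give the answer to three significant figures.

From the Monod/SRT balance for a CMAS, S = K_s·(1+k_d θ_c)/[θ_c·(Y k − k_d) − 1] = 41.7 × (1 + 0.114 × 14.1) / [14.1 × (0.405 × 6.54 − 0.114) − 1] = 108.7 / 34.74 = 3.130 mg/L.
Correct the yield for decay: Y_obs = Y/(1 + k_d θ_c) = 0.405 / (1 + 0.114 × 14.1) = 0.405 / 2.607 = 0.1553.
Mass of BOD₅ removed per day: Q(S₀ − S) = 2090 × 1397 g/m³ = 2919 kg/d.
So the net sludge growth is P_X = 0.1553 × 2919 = 453.5 kg VSS/d.

P_X ≈ 453 kg VSS/d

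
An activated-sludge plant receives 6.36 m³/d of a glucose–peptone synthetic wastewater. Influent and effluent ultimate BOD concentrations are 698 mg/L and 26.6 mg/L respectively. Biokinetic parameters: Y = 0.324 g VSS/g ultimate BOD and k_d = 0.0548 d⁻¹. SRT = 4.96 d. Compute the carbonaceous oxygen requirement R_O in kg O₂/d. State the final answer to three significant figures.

R_O ≈ 2.73 kg O₂/d

Y_obs = Y / (1 + k_d θ_c) = 0.324 / (1 + 0.0548 × 4.96) = 0.324 / 1.272 = 0.2548.
Mass of ultimate BOD removed per day: Q(S₀ − S) = 6.36 × 671.4 g/m³ = 4.270 kg/d.
Net sludge production P_X = 0.2548 × 4.270 = 1.088 kg VSS/d.
R_O = Q·ΔS − 1.42 P_X = 4.270 − 1.545 = 2.725 kg O₂/d.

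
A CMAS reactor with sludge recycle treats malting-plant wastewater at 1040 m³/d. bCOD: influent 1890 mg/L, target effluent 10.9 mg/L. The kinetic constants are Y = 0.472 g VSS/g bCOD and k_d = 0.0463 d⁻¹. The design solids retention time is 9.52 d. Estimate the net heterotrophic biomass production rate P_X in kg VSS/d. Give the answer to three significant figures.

Observed yield with endogenous decay: Y_obs = Y / (1 + k_d·θ_c) = 0.472 / (1 + 0.0463 × 9.52) = 0.472 / 1.441 = 0.3276 g VSS/g bCOD.
Mass of bCOD removed per day: Q(S₀ − S) = 1040 × 1879 g/m³ = 1954 kg/d.
Biomass produced: P_X = Y_obs·Q·ΔS = 0.3276 × 1954 ≈ 640.2 kg VSS/d.

P_X ≈ 640 kg VSS/d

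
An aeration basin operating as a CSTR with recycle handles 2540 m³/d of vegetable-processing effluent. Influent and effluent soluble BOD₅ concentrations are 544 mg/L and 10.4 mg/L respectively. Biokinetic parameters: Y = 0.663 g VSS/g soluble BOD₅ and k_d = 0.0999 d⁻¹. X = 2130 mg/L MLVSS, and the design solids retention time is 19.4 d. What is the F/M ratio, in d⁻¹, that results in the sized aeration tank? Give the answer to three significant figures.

F/M ≈ 0.233 d⁻¹

From the SRT design equation V = Y Q (S₀−S) θ_c / [X (1 + k_d θ_c)] = 0.663 × 2540 × (544 − 10.4) × 19.4 / [2130 × (1 + 0.0999 × 19.4)] = 1.74×10^7 / 6258 = 2786 m³.
Food-to-microorganism ratio F/M = Q S₀ / (V X) = 2540 × 544 / (2786 × 2130) = 0.2329 d⁻¹.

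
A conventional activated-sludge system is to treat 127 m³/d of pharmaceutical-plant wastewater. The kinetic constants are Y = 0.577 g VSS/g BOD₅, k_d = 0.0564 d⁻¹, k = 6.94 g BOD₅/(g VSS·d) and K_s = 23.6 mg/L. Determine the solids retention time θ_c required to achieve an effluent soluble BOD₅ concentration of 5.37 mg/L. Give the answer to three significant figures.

θ_c ≈ 1.46 d

Specific growth rate at S = 5.37 mg/L: μ = YkS/(K_s+S) = 0.577·6.94·5.37/(23.6+5.37) = 0.7423 d⁻¹.
θ_c = 1/(μ − k_d) = 1/(0.7423 − 0.0564) = 1/0.6859 = 1.458 d.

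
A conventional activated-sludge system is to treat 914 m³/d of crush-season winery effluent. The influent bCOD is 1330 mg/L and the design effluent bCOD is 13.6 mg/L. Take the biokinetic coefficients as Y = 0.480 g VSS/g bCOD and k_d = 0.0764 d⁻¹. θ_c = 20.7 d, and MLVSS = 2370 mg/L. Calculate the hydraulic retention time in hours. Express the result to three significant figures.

τ ≈ 51.3 h

From the SRT design equation V = Y Q (S₀−S) θ_c / [X (1 + k_d θ_c)] = 0.480 × 914 × (1330 − 13.6) × 20.7 / [2370 × (1 + 0.0764 × 20.7)] = 1.2×10^7 / 6118 = 1954 m³.
τ = V/Q = 1954/914 = 2.138 d, or 51.31 h.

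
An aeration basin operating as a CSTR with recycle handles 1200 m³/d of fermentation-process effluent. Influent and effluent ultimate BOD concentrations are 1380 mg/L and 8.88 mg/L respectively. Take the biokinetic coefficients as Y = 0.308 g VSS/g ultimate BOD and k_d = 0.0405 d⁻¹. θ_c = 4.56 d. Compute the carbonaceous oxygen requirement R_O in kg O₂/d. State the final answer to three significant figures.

Observed yield with endogenous decay: Y_obs = Y / (1 + k_d·θ_c) = 0.308 / (1 + 0.0405 × 4.56) = 0.308 / 1.185 = 0.2600 g VSS/g ultimate BOD.
ΔS = 1380 − 8.88 = 1371 mg/L, so the substrate removal rate is 1200 × 1371/1000 = 1645 kg ultimate BOD/d.
Biomass synthesised: P_X = Y_obs × 1645 = 427.8 kg VSS/d.
Carbonaceous O₂ demand = substrate oxidised − cell-mass equivalent = 1645 − 1.42 × 427.8 = 1038 kg O₂/d.

R_O ≈ 1040 kg O₂/d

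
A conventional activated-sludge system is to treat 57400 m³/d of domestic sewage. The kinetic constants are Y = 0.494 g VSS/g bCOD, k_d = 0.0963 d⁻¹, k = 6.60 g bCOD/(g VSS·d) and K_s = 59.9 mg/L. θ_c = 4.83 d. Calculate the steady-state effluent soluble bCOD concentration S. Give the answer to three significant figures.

From the Monod/SRT balance for a CMAS, S = K_s·(1+k_d θ_c)/[θ_c·(Y k − k_d) − 1] = 59.9 × (1 + 0.0963 × 4.83) / [4.83 × (0.494 × 6.60 − 0.0963) − 1] = 87.76 / 14.28 = 6.145 mg/L.

S ≈ 6.14 mg/L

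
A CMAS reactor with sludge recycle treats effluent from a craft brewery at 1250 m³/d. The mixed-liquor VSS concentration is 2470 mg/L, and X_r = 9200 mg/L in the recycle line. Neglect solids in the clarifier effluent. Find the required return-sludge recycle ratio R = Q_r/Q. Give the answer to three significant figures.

R ≈ 0.367

R = Q_r/Q = X/(X_r − X) = 2470 / (9200 − 2470) = 0.3670.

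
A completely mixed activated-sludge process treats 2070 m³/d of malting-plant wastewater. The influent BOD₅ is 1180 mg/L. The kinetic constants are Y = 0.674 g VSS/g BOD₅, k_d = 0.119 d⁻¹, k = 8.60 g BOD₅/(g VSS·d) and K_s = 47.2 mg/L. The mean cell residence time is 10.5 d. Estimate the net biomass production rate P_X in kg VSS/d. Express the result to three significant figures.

P_X ≈ 731 kg VSS/d

Effluent substrate depends only on kinetics and SRT: S = K_s(1 + k_d θ_c) / [θ_c(Yk − k_d) − 1] = 47.2 × (1 + 0.119 × 10.5) / [10.5 × (0.674 × 8.60 − 0.119) − 1] = 106.2 / 58.61 = 1.811 mg/L.
Correct the yield for decay: Y_obs = Y/(1 + k_d θ_c) = 0.674 / (1 + 0.119 × 10.5) = 0.674 / 2.249 = 0.2996.
Substrate removed = Q·(S₀ − S) = 2070 m³/d × (1180 − 1.81) g/m³ = 2.44×10^6 g/d = 2439 kg/d.
Biomass produced: P_X = Y_obs·Q·ΔS = 0.2996 × 2439 ≈ 730.7 kg VSS/d.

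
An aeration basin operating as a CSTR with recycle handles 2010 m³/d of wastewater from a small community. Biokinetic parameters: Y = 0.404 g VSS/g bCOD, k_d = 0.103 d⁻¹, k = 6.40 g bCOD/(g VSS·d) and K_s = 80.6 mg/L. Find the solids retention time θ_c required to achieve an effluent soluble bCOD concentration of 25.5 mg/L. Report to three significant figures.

θ_c ≈ 1.93 d

Specific growth rate at S = 25.5 mg/L: μ = YkS/(K_s+S) = 0.404·6.40·25.5/(80.6+25.5) = 0.6214 d⁻¹.
1/θ_c = 0.6214 − 0.103 = 0.5184 d⁻¹, so θ_c = 1.929 d.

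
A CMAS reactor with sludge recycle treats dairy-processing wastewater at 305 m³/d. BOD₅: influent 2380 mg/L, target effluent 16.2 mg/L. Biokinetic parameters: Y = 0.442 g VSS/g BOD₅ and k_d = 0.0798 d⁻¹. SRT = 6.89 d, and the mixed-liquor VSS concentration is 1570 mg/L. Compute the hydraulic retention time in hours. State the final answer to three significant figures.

Rearranging the biomass balance for a CMAS with decay, V = Y·Q·ΔS·θ_c / [X·(1+k_d θ_c)] = 0.442 × 305 × (2380 − 16.2) × 6.89 / [1570 × (1 + 0.0798 × 6.89)] = 2.2×10^6 / 2433 = 902.3 m³.
τ = V/Q = 902.3/305 = 2.958 d, or 71.00 h.

τ ≈ 71.0 h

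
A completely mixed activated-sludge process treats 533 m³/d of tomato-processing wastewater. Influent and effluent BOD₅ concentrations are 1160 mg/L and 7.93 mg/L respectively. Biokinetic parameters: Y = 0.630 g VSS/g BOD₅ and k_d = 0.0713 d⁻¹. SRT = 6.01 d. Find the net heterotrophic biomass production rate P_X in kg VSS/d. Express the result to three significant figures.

P_X ≈ 271 kg VSS/d

Correct the yield for decay: Y_obs = Y/(1 + k_d θ_c) = 0.630 / (1 + 0.0713 × 6.01) = 0.630 / 1.429 = 0.4410.
ΔS = 1160 − 7.93 = 1152 mg/L, so the substrate removal rate is 533 × 1152/1000 = 614.1 kg BOD₅/d.
Biomass produced: P_X = Y_obs·Q·ΔS = 0.4410 × 614.1 ≈ 270.8 kg VSS/d.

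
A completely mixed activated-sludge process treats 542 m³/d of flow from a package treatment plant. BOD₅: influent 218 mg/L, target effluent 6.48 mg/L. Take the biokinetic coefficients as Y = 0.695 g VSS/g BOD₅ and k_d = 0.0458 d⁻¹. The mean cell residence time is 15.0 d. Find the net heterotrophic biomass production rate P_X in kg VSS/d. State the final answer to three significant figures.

P_X ≈ 47.2 kg VSS/d

Y_obs = Y / (1 + k_d θ_c) = 0.695 / (1 + 0.0458 × 15.0) = 0.695 / 1.687 = 0.4120.
ΔS = 218 − 6.48 = 211.5 mg/L, so the substrate removal rate is 542 × 211.5/1000 = 114.6 kg BOD₅/d.
P_X = Y_obs · Q(S₀ − S) = 0.4120 × 114.6 = 47.23 kg VSS/d.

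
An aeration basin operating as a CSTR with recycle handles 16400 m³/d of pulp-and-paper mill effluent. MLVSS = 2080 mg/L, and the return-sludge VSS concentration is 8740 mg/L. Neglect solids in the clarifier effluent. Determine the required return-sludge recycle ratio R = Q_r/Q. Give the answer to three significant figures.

Mass balance around the secondary clarifier (neglecting effluent solids): R = X / (X_r − X) = 2080 / (8740 − 2080) = 0.3123.

R ≈ 0.312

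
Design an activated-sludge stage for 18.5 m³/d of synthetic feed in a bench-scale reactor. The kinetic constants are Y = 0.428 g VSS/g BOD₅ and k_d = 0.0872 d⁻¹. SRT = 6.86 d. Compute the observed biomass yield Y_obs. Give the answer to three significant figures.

Y_obs ≈ 0.268 g VSS/g BOD₅

The observed yield is Y_obs = Y/(1 + k_d·θ_c) = 0.428 / (1 + 0.0872 × 6.86) = 0.428 / 1.598 = 0.2678 g VSS per g BOD₅ removed.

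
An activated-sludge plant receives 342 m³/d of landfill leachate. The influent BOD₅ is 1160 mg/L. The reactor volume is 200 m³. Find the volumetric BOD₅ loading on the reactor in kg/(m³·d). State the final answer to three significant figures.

L_v = Q S₀ / V = 342 × 1160 × 10⁻³ / 200.0 = 1.984 kg/(m³·d).

L_v ≈ 1.98 kg BOD₅/(m³·d)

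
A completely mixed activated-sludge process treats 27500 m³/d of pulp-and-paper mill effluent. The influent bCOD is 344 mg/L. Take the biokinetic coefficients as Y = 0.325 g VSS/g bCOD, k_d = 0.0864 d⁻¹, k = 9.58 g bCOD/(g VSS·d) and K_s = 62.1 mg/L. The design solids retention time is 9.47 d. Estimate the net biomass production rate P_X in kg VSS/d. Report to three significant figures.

Effluent substrate depends only on kinetics and SRT: S = K_s(1 + k_d θ_c) / [θ_c(Yk − k_d) − 1] = 62.1 × (1 + 0.0864 × 9.47) / [9.47 × (0.325 × 9.58 − 0.0864) − 1] = 112.9 / 27.67 = 4.081 mg/L.
Correct the yield for decay: Y_obs = Y/(1 + k_d θ_c) = 0.325 / (1 + 0.0864 × 9.47) = 0.325 / 1.818 = 0.1787.
Q·(S₀ − S) = 27500 × (344 − 4.08) × 10⁻³ = 9348 kg/d removed.
Biomass produced: P_X = Y_obs·Q·ΔS = 0.1787 × 9348 ≈ 1671 kg VSS/d.

P_X ≈ 1670 kg VSS/d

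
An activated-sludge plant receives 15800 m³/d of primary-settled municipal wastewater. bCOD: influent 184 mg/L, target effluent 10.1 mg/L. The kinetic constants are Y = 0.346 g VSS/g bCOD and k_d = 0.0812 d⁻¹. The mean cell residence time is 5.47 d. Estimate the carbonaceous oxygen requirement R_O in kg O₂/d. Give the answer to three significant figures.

Correct the yield for decay: Y_obs = Y/(1 + k_d θ_c) = 0.346 / (1 + 0.0812 × 5.47) = 0.346 / 1.444 = 0.2396.
ΔS = 184 − 10.1 = 173.9 mg/L, so the substrate removal rate is 15800 × 173.9/1000 = 2748 kg bCOD/d.
P_X = Y_obs·Q·(S₀ − S) = 0.2396 × 2748 = 658.3 kg VSS/d.
R_O = Q·(S₀ − S) − 1.42·P_X = 2748 − 1.42 × 658.3 = 1813 kg O₂/d.

R_O ≈ 1810 kg O₂/d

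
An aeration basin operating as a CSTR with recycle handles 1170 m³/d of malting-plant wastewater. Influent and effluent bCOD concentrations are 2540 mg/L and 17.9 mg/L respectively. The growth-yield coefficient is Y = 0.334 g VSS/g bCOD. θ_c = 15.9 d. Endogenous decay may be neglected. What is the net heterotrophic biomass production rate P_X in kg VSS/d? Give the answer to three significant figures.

Since k_d ≈ 0, Y_obs = Y = 0.334 g VSS/g bCOD.
Q·(S₀ − S) = 1170 × (2540 − 17.9) × 10⁻³ = 2951 kg/d removed.
So the net sludge growth is P_X = 0.3340 × 2951 = 985.6 kg VSS/d.

P_X ≈ 986 kg VSS/d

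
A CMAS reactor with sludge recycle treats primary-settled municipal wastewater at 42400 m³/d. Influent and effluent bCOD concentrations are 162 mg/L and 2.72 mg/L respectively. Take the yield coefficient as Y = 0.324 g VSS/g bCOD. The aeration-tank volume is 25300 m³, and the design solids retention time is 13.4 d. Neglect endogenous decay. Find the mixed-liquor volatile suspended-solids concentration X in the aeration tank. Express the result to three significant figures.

From V·X = Y·Q·(S₀ − S)·θ_c (decay neglected): X = 0.324 × 42400 × (162 − 2.72) × 13.4 / 25300 = 1159 mg/L.

X ≈ 1160 mg/L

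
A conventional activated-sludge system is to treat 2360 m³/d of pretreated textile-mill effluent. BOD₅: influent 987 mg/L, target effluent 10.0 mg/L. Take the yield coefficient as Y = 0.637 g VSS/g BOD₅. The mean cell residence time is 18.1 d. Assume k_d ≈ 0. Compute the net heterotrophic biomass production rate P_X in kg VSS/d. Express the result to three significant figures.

With endogenous decay neglected, the observed yield equals the true yield: Y_obs = Y = 0.637 g VSS/g BOD₅.
Substrate removed = Q·(S₀ − S) = 2360 m³/d × (987 − 10.0) g/m³ = 2.31×10^6 g/d = 2306 kg/d.
Net biomass production P_X = Y_obs × Q·(S₀ − S) = 0.6370 × 2306 = 1469 kg VSS/d.

P_X ≈ 1470 kg VSS/d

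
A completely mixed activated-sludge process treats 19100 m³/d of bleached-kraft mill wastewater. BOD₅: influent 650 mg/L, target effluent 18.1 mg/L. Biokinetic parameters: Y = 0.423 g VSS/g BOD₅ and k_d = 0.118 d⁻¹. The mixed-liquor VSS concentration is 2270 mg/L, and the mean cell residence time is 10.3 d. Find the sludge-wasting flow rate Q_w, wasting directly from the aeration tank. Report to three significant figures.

Q_w ≈ 1020 m³/d

From the SRT design equation V = Y Q (S₀−S) θ_c / [X (1 + k_d θ_c)] = 0.423 × 19100 × (650 − 18.1) × 10.3 / [2270 × (1 + 0.118 × 10.3)] = 5.26×10^7 / 5029 = 10456 m³.
For wasting at MLVSS concentration, Q_w = V/θ_c = 10456/10.3 = 1015 m³/d.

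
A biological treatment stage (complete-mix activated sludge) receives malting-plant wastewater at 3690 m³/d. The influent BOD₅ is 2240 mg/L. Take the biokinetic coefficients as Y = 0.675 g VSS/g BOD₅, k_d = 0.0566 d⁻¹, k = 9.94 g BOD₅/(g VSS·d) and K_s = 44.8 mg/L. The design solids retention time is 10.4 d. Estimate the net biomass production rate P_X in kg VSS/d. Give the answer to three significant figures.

Effluent substrate depends only on kinetics and SRT: S = K_s(1 + k_d θ_c) / [θ_c(Yk − k_d) − 1] = 44.8 × (1 + 0.0566 × 10.4) / [10.4 × (0.675 × 9.94 − 0.0566) − 1] = 71.17 / 68.19 = 1.044 mg/L.
The observed yield is Y_obs = Y/(1 + k_d·θ_c) = 0.675 / (1 + 0.0566 × 10.4) = 0.675 / 1.589 = 0.4249 g VSS per g BOD₅ removed.
ΔS = 2240 − 1.04 = 2239 mg/L, so the substrate removal rate is 3690 × 2239/1000 = 8262 kg BOD₅/d.
So the net sludge growth is P_X = 0.4249 × 8262 = 3510 kg VSS/d.

P_X ≈ 3510 kg VSS/d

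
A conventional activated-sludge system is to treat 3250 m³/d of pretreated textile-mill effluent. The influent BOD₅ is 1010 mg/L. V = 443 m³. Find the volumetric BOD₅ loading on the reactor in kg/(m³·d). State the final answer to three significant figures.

Applied BOD₅ load per unit volume = Q·S₀/V = (3250 × 1010/1000)/443.0 = 7.410 kg BOD₅·m⁻³·d⁻¹.

L_v ≈ 7.41 kg BOD₅/(m³·d)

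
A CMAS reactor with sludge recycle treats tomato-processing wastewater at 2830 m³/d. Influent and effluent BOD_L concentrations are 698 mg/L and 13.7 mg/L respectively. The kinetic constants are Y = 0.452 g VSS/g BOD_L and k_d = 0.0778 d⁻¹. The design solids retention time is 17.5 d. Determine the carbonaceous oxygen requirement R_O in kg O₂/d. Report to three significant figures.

Observed yield with endogenous decay: Y_obs = Y / (1 + k_d·θ_c) = 0.452 / (1 + 0.0778 × 17.5) = 0.452 / 2.361 = 0.1914 g VSS/g BOD_L.
Q·(S₀ − S) = 2830 × (698 − 13.7) × 10⁻³ = 1937 kg/d removed.
Net sludge production P_X = 0.1914 × 1937 = 370.7 kg VSS/d.
R_O = Q·ΔS − 1.42 P_X = 1937 − 526.3 = 1410 kg O₂/d.

R_O ≈ 1410 kg O₂/d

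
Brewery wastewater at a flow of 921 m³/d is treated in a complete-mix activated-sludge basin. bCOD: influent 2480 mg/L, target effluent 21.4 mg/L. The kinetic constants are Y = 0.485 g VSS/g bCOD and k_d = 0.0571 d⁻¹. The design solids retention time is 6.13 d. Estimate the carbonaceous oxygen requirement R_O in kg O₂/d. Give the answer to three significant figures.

R_O ≈ 1110 kg O₂/d

The observed yield is Y_obs = Y/(1 + k_d·θ_c) = 0.485 / (1 + 0.0571 × 6.13) = 0.485 / 1.350 = 0.3593 g VSS per g bCOD removed.
Mass of bCOD removed per day: Q(S₀ − S) = 921 × 2459 g/m³ = 2264 kg/d.
P_X = Y_obs·Q·(S₀ − S) = 0.3593 × 2264 = 813.5 kg VSS/d.
R_O = Q·(S₀ − S) − 1.42·P_X = 2264 − 1.42 × 813.5 = 1109 kg O₂/d.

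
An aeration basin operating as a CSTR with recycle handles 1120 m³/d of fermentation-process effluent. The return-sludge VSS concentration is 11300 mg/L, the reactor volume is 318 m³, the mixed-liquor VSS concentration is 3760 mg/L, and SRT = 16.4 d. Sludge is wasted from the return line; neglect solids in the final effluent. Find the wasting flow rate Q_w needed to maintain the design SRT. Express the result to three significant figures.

Q_w ≈ 6.45 m³/d

Wasting from the return line (neglecting effluent solids): Q_w = V·X / (θ_c·X_r) = 318.0 × 3760 / (16.4 × 11300) = 6.452 m³/d.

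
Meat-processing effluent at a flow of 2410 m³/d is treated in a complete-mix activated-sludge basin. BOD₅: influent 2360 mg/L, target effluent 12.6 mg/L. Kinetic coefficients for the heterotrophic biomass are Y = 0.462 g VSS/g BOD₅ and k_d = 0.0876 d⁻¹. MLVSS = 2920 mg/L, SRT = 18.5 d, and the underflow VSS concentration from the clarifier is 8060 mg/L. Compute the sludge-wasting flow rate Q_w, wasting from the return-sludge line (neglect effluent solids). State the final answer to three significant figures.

Q_w ≈ 124 m³/d

Steady-state biomass mass balance: V·X·(1 + k_d·θ_c) = Y·Q·(S₀ − S)·θ_c, so V = 0.462 × 2410 × (2360 − 12.6) × 18.5 / [2920 × (1 + 0.0876 × 18.5)] = 4.84×10^7 / 7652 = 6319 m³.
θ_c = V·X/(Q_w·X_r) when wasting from the recycle, so Q_w = V·X/(θ_c·X_r) = 6319 × 2920 / (18.5 × 8060) = 123.7 m³/d.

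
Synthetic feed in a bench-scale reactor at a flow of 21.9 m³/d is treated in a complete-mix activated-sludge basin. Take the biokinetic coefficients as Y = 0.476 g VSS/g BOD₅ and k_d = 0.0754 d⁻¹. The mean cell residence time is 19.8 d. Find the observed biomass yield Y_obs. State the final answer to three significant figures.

Correct the yield for decay: Y_obs = Y/(1 + k_d θ_c) = 0.476 / (1 + 0.0754 × 19.8) = 0.476 / 2.493 = 0.1909.

Y_obs ≈ 0.191 g VSS/g BOD₅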